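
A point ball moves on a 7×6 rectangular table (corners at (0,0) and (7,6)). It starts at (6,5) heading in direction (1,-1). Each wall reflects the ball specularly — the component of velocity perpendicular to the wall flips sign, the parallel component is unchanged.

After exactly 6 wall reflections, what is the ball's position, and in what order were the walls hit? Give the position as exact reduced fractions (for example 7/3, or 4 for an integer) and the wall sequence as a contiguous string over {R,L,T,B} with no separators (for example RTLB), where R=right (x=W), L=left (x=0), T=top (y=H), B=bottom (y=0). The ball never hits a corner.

Final position: (5,0)
Wall sequence: RBLTRB

1. t=1 → R at (7,4); v=(-1,-1)
2. t=4 → B at (3,0); v=(-1,1)
3. t=3 → L at (0,3); v=(1,1)
4. t=3 → T at (3,6); v=(1,-1)
5. t=4 → R at (7,2); v=(-1,-1)
6. t=2 → B at (5,0); v=(-1,1)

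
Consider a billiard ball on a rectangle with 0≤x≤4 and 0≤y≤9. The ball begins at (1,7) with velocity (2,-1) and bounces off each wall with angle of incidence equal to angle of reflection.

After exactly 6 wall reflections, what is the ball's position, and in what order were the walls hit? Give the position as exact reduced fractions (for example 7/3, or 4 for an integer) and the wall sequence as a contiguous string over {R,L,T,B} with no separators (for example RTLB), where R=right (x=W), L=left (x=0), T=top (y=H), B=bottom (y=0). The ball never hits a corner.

1. t=3/2 → R at (4,11/2); v=(-2,-1)
2. t=2 → L at (0,7/2); v=(2,-1)
3. t=2 → R at (4,3/2); v=(-2,-1)
4. t=3/2 → B at (1,0); v=(-2,1)
5. t=1/2 → L at (0,1/2); v=(2,1)
6. t=2 → R at (4,5/2); v=(-2,1)

Final position: (4,5/2)
Wall sequence: RLRBLR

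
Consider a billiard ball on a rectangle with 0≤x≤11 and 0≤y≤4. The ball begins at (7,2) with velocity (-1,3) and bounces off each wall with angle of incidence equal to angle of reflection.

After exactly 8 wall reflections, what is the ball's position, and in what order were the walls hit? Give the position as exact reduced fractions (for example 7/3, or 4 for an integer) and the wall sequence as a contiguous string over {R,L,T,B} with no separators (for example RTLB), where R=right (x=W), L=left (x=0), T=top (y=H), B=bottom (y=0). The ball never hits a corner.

1. t=2/3 → T at (19/3,4); v=(-1,-3)
2. t=4/3 → B at (5,0); v=(-1,3)
3. t=4/3 → T at (11/3,4); v=(-1,-3)
4. t=4/3 → B at (7/3,0); v=(-1,3)
5. t=4/3 → T at (1,4); v=(-1,-3)
6. t=1 → L at (0,1); v=(1,-3)
7. t=1/3 → B at (1/3,0); v=(1,3)
8. t=4/3 → T at (5/3,4); v=(1,-3)

Final position: (5/3,4)
Wall sequence: TBTBTLBT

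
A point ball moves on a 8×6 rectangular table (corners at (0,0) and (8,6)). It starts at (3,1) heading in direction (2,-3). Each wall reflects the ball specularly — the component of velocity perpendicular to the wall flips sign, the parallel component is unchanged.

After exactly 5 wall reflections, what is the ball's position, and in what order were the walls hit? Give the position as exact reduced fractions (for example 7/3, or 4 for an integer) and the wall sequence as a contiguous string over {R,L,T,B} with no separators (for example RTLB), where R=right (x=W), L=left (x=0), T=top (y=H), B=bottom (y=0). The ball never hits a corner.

Final position: (1/3,6)
Wall sequence: BTRBT

1. t=1/3 → B at (11/3,0); v=(2,3)
2. t=2 → T at (23/3,6); v=(2,-3)
3. t=1/6 → R at (8,11/2); v=(-2,-3)
4. t=11/6 → B at (13/3,0); v=(-2,3)
5. t=2 → T at (1/3,6); v=(-2,-3)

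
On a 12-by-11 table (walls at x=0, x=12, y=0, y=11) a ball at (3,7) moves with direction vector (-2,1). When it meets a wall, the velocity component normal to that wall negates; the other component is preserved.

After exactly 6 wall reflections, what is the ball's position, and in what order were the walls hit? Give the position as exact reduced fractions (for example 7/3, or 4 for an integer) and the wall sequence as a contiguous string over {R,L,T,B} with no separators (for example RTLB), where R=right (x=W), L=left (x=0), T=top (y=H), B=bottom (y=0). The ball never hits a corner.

Final position: (12,9/2)
Wall sequence: LTRLBR

1. t=3/2 → L at (0,17/2); v=(2,1)
2. t=5/2 → T at (5,11); v=(2,-1)
3. t=7/2 → R at (12,15/2); v=(-2,-1)
4. t=6 → L at (0,3/2); v=(2,-1)
5. t=3/2 → B at (3,0); v=(2,1)
6. t=9/2 → R at (12,9/2); v=(-2,1)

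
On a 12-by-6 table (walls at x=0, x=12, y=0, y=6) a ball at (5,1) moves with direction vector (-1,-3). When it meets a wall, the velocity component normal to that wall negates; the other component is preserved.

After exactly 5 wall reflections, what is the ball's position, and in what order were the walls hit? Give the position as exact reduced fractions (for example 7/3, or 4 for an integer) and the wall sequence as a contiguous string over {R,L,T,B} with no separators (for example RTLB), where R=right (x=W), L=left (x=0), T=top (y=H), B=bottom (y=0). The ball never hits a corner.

1. t=1/3 → B at (14/3,0); v=(-1,3)
2. t=2 → T at (8/3,6); v=(-1,-3)
3. t=2 → B at (2/3,0); v=(-1,3)
4. t=2/3 → L at (0,2); v=(1,3)
5. t=4/3 → T at (4/3,6); v=(1,-3)

Final position: (4/3,6)
Wall sequence: BTBLT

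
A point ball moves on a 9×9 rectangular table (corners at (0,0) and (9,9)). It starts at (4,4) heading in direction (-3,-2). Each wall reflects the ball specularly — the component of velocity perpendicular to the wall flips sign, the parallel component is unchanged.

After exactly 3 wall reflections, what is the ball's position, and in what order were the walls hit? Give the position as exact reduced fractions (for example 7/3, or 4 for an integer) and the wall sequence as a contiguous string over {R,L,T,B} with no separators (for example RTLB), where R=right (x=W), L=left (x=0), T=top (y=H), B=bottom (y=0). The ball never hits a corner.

1. t=4/3 → L at (0,4/3); v=(3,-2)
2. t=2/3 → B at (2,0); v=(3,2)
3. t=7/3 → R at (9,14/3); v=(-3,2)

Final position: (9,14/3)
Wall sequence: LBR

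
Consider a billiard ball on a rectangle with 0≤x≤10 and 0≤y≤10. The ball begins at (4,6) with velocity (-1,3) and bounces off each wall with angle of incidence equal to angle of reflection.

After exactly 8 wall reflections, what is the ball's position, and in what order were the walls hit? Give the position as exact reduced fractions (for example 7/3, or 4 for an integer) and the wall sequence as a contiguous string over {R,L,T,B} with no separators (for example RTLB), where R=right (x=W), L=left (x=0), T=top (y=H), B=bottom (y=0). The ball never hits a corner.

Final position: (6,0)
Wall sequence: TLBTBRTB

1. t=4/3 → T at (8/3,10); v=(-1,-3)
2. t=8/3 → L at (0,2); v=(1,-3)
3. t=2/3 → B at (2/3,0); v=(1,3)
4. t=10/3 → T at (4,10); v=(1,-3)
5. t=10/3 → B at (22/3,0); v=(1,3)
6. t=8/3 → R at (10,8); v=(-1,3)
7. t=2/3 → T at (28/3,10); v=(-1,-3)
8. t=10/3 → B at (6,0); v=(-1,3)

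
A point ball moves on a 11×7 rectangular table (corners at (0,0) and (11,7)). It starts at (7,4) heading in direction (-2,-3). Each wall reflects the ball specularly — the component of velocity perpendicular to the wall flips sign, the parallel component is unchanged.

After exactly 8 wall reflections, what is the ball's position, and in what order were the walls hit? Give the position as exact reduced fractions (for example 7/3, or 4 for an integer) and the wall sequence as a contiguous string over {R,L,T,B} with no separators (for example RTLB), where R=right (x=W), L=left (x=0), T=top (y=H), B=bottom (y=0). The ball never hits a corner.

Final position: (3,7)
Wall sequence: BLTBTRBT

1. t=4/3 → B at (13/3,0); v=(-2,3)
2. t=13/6 → L at (0,13/2); v=(2,3)
3. t=1/6 → T at (1/3,7); v=(2,-3)
4. t=7/3 → B at (5,0); v=(2,3)
5. t=7/3 → T at (29/3,7); v=(2,-3)
6. t=2/3 → R at (11,5); v=(-2,-3)
7. t=5/3 → B at (23/3,0); v=(-2,3)
8. t=7/3 → T at (3,7); v=(-2,-3)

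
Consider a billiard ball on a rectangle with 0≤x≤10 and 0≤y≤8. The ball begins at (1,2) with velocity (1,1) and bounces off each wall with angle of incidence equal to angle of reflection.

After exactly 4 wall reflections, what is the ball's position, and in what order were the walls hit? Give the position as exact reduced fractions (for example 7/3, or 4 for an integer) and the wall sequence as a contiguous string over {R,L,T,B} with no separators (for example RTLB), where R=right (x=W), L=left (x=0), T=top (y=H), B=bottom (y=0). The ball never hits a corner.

1. t=6 → T at (7,8); v=(1,-1)
2. t=3 → R at (10,5); v=(-1,-1)
3. t=5 → B at (5,0); v=(-1,1)
4. t=5 → L at (0,5); v=(1,1)

Final position: (0,5)
Wall sequence: TRBL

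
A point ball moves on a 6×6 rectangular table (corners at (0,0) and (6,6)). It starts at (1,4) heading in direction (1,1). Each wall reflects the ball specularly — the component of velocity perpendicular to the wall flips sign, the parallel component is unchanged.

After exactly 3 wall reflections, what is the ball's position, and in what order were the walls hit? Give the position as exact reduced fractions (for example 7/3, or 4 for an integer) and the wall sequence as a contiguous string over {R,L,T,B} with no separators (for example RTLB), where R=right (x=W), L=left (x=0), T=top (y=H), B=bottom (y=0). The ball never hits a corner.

Final position: (3,0)
Wall sequence: TRB

1. t=2 → T at (3,6); v=(1,-1)
2. t=3 → R at (6,3); v=(-1,-1)
3. t=3 → B at (3,0); v=(-1,1)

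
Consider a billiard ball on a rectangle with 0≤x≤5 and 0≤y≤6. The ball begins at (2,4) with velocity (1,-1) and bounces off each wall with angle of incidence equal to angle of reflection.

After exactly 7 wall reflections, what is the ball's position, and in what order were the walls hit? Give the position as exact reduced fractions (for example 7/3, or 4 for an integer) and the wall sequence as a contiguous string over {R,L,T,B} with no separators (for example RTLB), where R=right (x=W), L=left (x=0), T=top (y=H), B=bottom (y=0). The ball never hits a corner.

Final position: (0,2)
Wall sequence: RBLTRBL

1. t=3 → R at (5,1); v=(-1,-1)
2. t=1 → B at (4,0); v=(-1,1)
3. t=4 → L at (0,4); v=(1,1)
4. t=2 → T at (2,6); v=(1,-1)
5. t=3 → R at (5,3); v=(-1,-1)
6. t=3 → B at (2,0); v=(-1,1)
7. t=2 → L at (0,2); v=(1,1)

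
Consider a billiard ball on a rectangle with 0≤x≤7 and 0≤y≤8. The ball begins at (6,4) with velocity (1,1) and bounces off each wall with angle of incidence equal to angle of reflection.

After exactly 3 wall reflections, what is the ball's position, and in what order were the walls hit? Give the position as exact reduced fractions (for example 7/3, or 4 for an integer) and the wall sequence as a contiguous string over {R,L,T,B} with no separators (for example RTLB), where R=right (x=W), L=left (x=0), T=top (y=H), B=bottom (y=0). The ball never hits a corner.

Final position: (0,4)
Wall sequence: RTL

1. t=1 → R at (7,5); v=(-1,1)
2. t=3 → T at (4,8); v=(-1,-1)
3. t=4 → L at (0,4); v=(1,-1)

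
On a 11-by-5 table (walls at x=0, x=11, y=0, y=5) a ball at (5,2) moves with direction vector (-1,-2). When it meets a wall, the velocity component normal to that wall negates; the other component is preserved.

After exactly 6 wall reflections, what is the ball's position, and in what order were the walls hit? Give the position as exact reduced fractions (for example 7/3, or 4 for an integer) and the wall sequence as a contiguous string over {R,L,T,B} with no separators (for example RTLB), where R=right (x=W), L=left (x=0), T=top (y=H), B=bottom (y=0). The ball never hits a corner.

Final position: (6,0)
Wall sequence: BTLBTB

1. t=1 → B at (4,0); v=(-1,2)
2. t=5/2 → T at (3/2,5); v=(-1,-2)
3. t=3/2 → L at (0,2); v=(1,-2)
4. t=1 → B at (1,0); v=(1,2)
5. t=5/2 → T at (7/2,5); v=(1,-2)
6. t=5/2 → B at (6,0); v=(1,2)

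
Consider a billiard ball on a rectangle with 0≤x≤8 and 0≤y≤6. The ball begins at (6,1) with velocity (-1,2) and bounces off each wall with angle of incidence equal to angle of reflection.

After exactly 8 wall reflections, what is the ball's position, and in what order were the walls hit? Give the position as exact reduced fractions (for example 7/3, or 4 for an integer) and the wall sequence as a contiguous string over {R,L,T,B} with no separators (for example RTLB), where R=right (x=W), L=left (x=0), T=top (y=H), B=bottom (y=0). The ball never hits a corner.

1. t=5/2 → T at (7/2,6); v=(-1,-2)
2. t=3 → B at (1/2,0); v=(-1,2)
3. t=1/2 → L at (0,1); v=(1,2)
4. t=5/2 → T at (5/2,6); v=(1,-2)
5. t=3 → B at (11/2,0); v=(1,2)
6. t=5/2 → R at (8,5); v=(-1,2)
7. t=1/2 → T at (15/2,6); v=(-1,-2)
8. t=3 → B at (9/2,0); v=(-1,2)

Final position: (9/2,0)
Wall sequence: TBLTBRTB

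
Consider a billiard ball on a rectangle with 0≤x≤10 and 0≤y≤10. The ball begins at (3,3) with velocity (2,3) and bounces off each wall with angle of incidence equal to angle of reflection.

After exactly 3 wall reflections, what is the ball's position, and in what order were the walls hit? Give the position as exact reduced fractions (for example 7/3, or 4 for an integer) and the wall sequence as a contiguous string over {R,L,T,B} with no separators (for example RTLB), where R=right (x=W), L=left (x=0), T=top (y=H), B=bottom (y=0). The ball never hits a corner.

Final position: (17/3,0)
Wall sequence: TRB

1. t=7/3 → T at (23/3,10); v=(2,-3)
2. t=7/6 → R at (10,13/2); v=(-2,-3)
3. t=13/6 → B at (17/3,0); v=(-2,3)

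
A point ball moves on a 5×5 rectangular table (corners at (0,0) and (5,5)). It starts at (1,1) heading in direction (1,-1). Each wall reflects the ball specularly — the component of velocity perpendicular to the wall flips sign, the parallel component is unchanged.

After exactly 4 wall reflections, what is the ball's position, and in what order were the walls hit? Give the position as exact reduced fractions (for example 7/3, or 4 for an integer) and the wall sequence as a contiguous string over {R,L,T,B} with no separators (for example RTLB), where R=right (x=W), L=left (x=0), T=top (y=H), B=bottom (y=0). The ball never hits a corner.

Final position: (0,2)
Wall sequence: BRTL

1. t=1 → B at (2,0); v=(1,1)
2. t=3 → R at (5,3); v=(-1,1)
3. t=2 → T at (3,5); v=(-1,-1)
4. t=3 → L at (0,2); v=(1,-1)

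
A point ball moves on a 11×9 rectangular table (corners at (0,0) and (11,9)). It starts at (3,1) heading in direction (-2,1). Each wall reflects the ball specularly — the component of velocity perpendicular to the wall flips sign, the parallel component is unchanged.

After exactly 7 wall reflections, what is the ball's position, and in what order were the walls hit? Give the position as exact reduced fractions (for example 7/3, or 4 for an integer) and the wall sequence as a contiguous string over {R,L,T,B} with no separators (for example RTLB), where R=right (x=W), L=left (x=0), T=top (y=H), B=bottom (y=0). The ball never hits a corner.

Final position: (0,13/2)
Wall sequence: LRTLBRL

1. t=3/2 → L at (0,5/2); v=(2,1)
2. t=11/2 → R at (11,8); v=(-2,1)
3. t=1 → T at (9,9); v=(-2,-1)
4. t=9/2 → L at (0,9/2); v=(2,-1)
5. t=9/2 → B at (9,0); v=(2,1)
6. t=1 → R at (11,1); v=(-2,1)
7. t=11/2 → L at (0,13/2); v=(2,1)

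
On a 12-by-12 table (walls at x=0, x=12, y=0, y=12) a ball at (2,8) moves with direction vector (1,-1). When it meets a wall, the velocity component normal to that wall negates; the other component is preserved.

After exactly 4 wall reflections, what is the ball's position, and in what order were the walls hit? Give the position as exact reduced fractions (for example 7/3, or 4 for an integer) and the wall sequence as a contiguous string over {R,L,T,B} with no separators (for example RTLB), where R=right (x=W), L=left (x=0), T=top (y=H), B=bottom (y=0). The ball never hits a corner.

1. t=8 → B at (10,0); v=(1,1)
2. t=2 → R at (12,2); v=(-1,1)
3. t=10 → T at (2,12); v=(-1,-1)
4. t=2 → L at (0,10); v=(1,-1)

Final position: (0,10)
Wall sequence: BRTL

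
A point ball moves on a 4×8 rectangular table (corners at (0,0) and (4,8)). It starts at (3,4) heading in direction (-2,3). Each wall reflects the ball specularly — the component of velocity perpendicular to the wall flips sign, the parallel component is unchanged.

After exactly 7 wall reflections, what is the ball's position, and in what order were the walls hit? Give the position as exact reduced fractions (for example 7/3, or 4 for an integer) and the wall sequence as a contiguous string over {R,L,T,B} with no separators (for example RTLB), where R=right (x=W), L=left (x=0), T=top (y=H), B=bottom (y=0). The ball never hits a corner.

1. t=4/3 → T at (1/3,8); v=(-2,-3)
2. t=1/6 → L at (0,15/2); v=(2,-3)
3. t=2 → R at (4,3/2); v=(-2,-3)
4. t=1/2 → B at (3,0); v=(-2,3)
5. t=3/2 → L at (0,9/2); v=(2,3)
6. t=7/6 → T at (7/3,8); v=(2,-3)
7. t=5/6 → R at (4,11/2); v=(-2,-3)

Final position: (4,11/2)
Wall sequence: TLRBLTR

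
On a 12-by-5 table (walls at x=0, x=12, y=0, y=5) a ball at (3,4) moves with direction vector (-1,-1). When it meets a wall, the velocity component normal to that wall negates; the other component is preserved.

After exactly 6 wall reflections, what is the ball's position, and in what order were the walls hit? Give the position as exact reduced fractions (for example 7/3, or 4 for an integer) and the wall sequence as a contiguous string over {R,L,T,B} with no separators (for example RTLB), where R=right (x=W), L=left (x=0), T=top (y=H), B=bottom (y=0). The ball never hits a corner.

Final position: (8,5)
Wall sequence: LBTBRT

1. t=3 → L at (0,1); v=(1,-1)
2. t=1 → B at (1,0); v=(1,1)
3. t=5 → T at (6,5); v=(1,-1)
4. t=5 → B at (11,0); v=(1,1)
5. t=1 → R at (12,1); v=(-1,1)
6. t=4 → T at (8,5); v=(-1,-1)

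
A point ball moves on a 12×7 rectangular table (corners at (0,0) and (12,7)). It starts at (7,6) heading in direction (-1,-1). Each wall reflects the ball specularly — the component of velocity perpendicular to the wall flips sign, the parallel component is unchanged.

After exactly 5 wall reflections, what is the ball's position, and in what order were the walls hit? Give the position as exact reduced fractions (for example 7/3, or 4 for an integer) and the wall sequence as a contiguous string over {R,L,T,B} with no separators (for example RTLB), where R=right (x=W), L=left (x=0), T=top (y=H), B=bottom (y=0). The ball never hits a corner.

1. t=6 → B at (1,0); v=(-1,1)
2. t=1 → L at (0,1); v=(1,1)
3. t=6 → T at (6,7); v=(1,-1)
4. t=6 → R at (12,1); v=(-1,-1)
5. t=1 → B at (11,0); v=(-1,1)

Final position: (11,0)
Wall sequence: BLTRB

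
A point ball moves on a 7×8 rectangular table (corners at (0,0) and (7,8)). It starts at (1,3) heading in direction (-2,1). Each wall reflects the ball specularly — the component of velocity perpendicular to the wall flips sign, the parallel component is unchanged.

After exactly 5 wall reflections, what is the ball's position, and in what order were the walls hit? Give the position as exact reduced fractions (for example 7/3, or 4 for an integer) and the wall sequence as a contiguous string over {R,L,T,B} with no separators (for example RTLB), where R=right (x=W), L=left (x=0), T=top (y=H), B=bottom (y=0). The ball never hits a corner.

Final position: (7,2)
Wall sequence: LRTLR

1. t=1/2 → L at (0,7/2); v=(2,1)
2. t=7/2 → R at (7,7); v=(-2,1)
3. t=1 → T at (5,8); v=(-2,-1)
4. t=5/2 → L at (0,11/2); v=(2,-1)
5. t=7/2 → R at (7,2); v=(-2,-1)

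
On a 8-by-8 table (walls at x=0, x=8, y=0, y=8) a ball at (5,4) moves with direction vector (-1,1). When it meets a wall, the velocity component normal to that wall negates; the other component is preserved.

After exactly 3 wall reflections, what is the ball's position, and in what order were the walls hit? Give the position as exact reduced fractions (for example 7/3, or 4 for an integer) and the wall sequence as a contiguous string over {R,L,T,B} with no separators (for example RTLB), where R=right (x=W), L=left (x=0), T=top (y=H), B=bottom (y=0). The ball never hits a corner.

1. t=4 → T at (1,8); v=(-1,-1)
2. t=1 → L at (0,7); v=(1,-1)
3. t=7 → B at (7,0); v=(1,1)

Final position: (7,0)
Wall sequence: TLB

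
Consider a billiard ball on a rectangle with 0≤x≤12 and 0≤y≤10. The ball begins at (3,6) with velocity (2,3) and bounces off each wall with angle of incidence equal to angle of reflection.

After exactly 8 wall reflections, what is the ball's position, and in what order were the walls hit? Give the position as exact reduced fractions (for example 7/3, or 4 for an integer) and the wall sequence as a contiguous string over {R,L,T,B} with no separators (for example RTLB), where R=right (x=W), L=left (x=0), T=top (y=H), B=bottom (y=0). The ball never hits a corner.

Final position: (12,9/2)
Wall sequence: TRBTLBTR

1. t=4/3 → T at (17/3,10); v=(2,-3)
2. t=19/6 → R at (12,1/2); v=(-2,-3)
3. t=1/6 → B at (35/3,0); v=(-2,3)
4. t=10/3 → T at (5,10); v=(-2,-3)
5. t=5/2 → L at (0,5/2); v=(2,-3)
6. t=5/6 → B at (5/3,0); v=(2,3)
7. t=10/3 → T at (25/3,10); v=(2,-3)
8. t=11/6 → R at (12,9/2); v=(-2,-3)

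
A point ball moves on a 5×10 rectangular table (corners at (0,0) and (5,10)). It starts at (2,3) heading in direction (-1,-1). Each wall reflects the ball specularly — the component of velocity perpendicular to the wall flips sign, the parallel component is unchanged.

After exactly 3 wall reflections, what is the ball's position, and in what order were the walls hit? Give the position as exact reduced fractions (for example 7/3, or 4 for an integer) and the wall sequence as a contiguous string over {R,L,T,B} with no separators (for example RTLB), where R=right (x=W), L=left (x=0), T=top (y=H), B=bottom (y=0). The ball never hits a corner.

Final position: (5,4)
Wall sequence: LBR

1. t=2 → L at (0,1); v=(1,-1)
2. t=1 → B at (1,0); v=(1,1)
3. t=4 → R at (5,4); v=(-1,1)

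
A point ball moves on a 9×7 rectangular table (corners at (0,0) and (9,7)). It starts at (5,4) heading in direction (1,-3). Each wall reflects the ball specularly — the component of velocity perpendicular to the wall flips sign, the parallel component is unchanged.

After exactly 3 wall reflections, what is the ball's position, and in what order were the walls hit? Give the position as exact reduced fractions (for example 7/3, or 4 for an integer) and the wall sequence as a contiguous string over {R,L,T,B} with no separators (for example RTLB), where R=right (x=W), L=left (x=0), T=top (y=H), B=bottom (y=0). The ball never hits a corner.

1. t=4/3 → B at (19/3,0); v=(1,3)
2. t=7/3 → T at (26/3,7); v=(1,-3)
3. t=1/3 → R at (9,6); v=(-1,-3)

Final position: (9,6)
Wall sequence: BTR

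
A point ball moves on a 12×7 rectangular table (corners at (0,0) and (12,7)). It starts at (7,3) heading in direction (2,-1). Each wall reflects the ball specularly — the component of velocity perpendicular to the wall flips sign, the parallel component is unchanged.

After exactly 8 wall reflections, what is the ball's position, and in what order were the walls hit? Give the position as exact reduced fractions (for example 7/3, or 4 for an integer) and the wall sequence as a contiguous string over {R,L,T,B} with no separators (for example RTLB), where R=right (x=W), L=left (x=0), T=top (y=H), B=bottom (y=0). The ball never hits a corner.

1. t=5/2 → R at (12,1/2); v=(-2,-1)
2. t=1/2 → B at (11,0); v=(-2,1)
3. t=11/2 → L at (0,11/2); v=(2,1)
4. t=3/2 → T at (3,7); v=(2,-1)
5. t=9/2 → R at (12,5/2); v=(-2,-1)
6. t=5/2 → B at (7,0); v=(-2,1)
7. t=7/2 → L at (0,7/2); v=(2,1)
8. t=7/2 → T at (7,7); v=(2,-1)

Final position: (7,7)
Wall sequence: RBLTRBLT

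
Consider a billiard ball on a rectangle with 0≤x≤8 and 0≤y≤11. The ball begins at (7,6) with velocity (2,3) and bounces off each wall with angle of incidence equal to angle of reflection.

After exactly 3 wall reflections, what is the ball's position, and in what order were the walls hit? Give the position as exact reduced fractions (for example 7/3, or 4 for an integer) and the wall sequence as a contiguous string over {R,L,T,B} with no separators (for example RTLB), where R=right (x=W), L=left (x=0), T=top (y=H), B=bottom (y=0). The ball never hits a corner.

1. t=1/2 → R at (8,15/2); v=(-2,3)
2. t=7/6 → T at (17/3,11); v=(-2,-3)
3. t=17/6 → L at (0,5/2); v=(2,-3)

Final position: (0,5/2)
Wall sequence: RTL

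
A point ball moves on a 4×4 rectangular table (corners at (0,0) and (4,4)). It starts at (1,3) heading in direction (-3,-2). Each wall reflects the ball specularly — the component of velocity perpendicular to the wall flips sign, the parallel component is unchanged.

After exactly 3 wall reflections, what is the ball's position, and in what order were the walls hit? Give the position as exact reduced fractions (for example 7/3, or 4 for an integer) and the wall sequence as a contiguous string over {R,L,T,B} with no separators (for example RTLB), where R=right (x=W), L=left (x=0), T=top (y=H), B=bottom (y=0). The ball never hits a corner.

Final position: (4,1/3)
Wall sequence: LBR

1. t=1/3 → L at (0,7/3); v=(3,-2)
2. t=7/6 → B at (7/2,0); v=(3,2)
3. t=1/6 → R at (4,1/3); v=(-3,2)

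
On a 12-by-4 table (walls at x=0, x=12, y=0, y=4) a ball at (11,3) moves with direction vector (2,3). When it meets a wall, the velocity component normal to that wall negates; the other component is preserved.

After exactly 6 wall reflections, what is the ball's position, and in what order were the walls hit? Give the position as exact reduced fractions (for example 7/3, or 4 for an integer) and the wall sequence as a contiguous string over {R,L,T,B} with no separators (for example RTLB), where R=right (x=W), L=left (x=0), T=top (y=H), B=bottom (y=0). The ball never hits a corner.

1. t=1/3 → T at (35/3,4); v=(2,-3)
2. t=1/6 → R at (12,7/2); v=(-2,-3)
3. t=7/6 → B at (29/3,0); v=(-2,3)
4. t=4/3 → T at (7,4); v=(-2,-3)
5. t=4/3 → B at (13/3,0); v=(-2,3)
6. t=4/3 → T at (5/3,4); v=(-2,-3)

Final position: (5/3,4)
Wall sequence: TRBTBT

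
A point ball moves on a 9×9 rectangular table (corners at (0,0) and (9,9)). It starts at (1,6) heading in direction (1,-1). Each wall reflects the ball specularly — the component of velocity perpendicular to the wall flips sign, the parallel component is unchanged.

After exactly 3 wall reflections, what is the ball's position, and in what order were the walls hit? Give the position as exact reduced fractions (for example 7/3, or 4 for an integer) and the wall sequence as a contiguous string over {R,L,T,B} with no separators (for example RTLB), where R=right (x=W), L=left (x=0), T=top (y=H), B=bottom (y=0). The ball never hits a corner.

1. t=6 → B at (7,0); v=(1,1)
2. t=2 → R at (9,2); v=(-1,1)
3. t=7 → T at (2,9); v=(-1,-1)

Final position: (2,9)
Wall sequence: BRT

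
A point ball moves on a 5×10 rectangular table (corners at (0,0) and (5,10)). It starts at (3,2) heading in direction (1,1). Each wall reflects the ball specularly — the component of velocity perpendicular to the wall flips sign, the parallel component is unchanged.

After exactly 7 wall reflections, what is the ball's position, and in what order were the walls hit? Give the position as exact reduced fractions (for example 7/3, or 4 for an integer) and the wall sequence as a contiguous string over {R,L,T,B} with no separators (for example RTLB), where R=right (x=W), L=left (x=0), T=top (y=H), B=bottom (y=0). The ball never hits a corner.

Final position: (5,4)
Wall sequence: RLTRLBR

1. t=2 → R at (5,4); v=(-1,1)
2. t=5 → L at (0,9); v=(1,1)
3. t=1 → T at (1,10); v=(1,-1)
4. t=4 → R at (5,6); v=(-1,-1)
5. t=5 → L at (0,1); v=(1,-1)
6. t=1 → B at (1,0); v=(1,1)
7. t=4 → R at (5,4); v=(-1,1)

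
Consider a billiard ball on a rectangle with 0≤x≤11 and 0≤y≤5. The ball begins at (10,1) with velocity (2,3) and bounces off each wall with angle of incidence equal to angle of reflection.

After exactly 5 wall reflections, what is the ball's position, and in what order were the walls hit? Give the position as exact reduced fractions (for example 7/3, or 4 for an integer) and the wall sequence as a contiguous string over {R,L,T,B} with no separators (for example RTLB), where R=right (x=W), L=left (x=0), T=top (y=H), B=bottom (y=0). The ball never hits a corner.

1. t=1/2 → R at (11,5/2); v=(-2,3)
2. t=5/6 → T at (28/3,5); v=(-2,-3)
3. t=5/3 → B at (6,0); v=(-2,3)
4. t=5/3 → T at (8/3,5); v=(-2,-3)
5. t=4/3 → L at (0,1); v=(2,-3)

Final position: (0,1)
Wall sequence: RTBTL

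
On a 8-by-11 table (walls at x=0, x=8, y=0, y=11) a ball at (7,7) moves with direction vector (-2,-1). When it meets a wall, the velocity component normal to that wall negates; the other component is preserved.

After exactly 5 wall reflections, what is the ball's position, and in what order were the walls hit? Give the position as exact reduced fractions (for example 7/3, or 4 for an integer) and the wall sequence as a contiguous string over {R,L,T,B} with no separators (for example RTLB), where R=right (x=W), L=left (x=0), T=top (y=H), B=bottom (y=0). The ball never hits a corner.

1. t=7/2 → L at (0,7/2); v=(2,-1)
2. t=7/2 → B at (7,0); v=(2,1)
3. t=1/2 → R at (8,1/2); v=(-2,1)
4. t=4 → L at (0,9/2); v=(2,1)
5. t=4 → R at (8,17/2); v=(-2,1)

Final position: (8,17/2)
Wall sequence: LBRLR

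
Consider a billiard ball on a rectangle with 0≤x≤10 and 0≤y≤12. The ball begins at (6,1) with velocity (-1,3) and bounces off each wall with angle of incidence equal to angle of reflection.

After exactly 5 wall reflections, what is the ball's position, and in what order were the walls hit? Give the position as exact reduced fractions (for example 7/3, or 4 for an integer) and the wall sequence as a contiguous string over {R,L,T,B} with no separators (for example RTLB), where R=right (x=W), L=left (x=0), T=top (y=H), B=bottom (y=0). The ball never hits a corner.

Final position: (29/3,0)
Wall sequence: TLBTB

1. t=11/3 → T at (7/3,12); v=(-1,-3)
2. t=7/3 → L at (0,5); v=(1,-3)
3. t=5/3 → B at (5/3,0); v=(1,3)
4. t=4 → T at (17/3,12); v=(1,-3)
5. t=4 → B at (29/3,0); v=(1,3)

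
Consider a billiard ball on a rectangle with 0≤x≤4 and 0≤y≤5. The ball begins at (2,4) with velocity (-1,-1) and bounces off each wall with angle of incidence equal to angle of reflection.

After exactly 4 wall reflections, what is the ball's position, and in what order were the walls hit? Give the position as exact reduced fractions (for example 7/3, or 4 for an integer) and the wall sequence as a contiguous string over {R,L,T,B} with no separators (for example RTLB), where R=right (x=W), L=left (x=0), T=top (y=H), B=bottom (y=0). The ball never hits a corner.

1. t=2 → L at (0,2); v=(1,-1)
2. t=2 → B at (2,0); v=(1,1)
3. t=2 → R at (4,2); v=(-1,1)
4. t=3 → T at (1,5); v=(-1,-1)

Final position: (1,5)
Wall sequence: LBRT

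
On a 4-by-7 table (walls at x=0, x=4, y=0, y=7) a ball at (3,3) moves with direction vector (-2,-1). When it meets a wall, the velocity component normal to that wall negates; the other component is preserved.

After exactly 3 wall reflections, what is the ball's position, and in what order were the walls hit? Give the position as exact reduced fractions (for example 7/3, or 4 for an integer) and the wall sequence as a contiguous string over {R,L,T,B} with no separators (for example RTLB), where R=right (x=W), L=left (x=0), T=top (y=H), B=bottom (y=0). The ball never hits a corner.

Final position: (4,1/2)
Wall sequence: LBR

1. t=3/2 → L at (0,3/2); v=(2,-1)
2. t=3/2 → B at (3,0); v=(2,1)
3. t=1/2 → R at (4,1/2); v=(-2,1)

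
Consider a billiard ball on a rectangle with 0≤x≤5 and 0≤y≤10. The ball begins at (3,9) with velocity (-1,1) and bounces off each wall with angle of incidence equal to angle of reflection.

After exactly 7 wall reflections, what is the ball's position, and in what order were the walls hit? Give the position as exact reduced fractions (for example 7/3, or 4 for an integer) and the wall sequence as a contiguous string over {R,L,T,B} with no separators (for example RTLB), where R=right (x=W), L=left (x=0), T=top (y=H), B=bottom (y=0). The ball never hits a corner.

1. t=1 → T at (2,10); v=(-1,-1)
2. t=2 → L at (0,8); v=(1,-1)
3. t=5 → R at (5,3); v=(-1,-1)
4. t=3 → B at (2,0); v=(-1,1)
5. t=2 → L at (0,2); v=(1,1)
6. t=5 → R at (5,7); v=(-1,1)
7. t=3 → T at (2,10); v=(-1,-1)

Final position: (2,10)
Wall sequence: TLRBLRT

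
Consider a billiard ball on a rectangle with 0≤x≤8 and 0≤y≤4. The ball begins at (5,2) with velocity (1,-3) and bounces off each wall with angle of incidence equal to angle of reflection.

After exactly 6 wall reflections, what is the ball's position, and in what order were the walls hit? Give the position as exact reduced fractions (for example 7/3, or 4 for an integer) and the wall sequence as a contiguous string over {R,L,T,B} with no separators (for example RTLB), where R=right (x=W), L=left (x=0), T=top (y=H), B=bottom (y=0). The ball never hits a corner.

Final position: (5,0)
Wall sequence: BTRBTB

1. t=2/3 → B at (17/3,0); v=(1,3)
2. t=4/3 → T at (7,4); v=(1,-3)
3. t=1 → R at (8,1); v=(-1,-3)
4. t=1/3 → B at (23/3,0); v=(-1,3)
5. t=4/3 → T at (19/3,4); v=(-1,-3)
6. t=4/3 → B at (5,0); v=(-1,3)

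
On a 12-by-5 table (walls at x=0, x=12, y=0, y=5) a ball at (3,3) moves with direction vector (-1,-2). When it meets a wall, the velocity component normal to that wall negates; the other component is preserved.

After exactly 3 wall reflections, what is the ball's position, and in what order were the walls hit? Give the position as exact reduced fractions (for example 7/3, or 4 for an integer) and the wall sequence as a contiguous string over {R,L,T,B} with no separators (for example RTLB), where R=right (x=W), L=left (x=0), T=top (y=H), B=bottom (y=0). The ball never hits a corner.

1. t=3/2 → B at (3/2,0); v=(-1,2)
2. t=3/2 → L at (0,3); v=(1,2)
3. t=1 → T at (1,5); v=(1,-2)

Final position: (1,5)
Wall sequence: BLT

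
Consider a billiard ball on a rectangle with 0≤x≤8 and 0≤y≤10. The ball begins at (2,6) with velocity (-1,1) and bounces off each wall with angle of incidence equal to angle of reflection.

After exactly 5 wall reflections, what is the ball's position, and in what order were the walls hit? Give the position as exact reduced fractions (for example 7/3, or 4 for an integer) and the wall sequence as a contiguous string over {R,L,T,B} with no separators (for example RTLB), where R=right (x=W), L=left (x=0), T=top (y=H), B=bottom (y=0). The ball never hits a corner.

1. t=2 → L at (0,8); v=(1,1)
2. t=2 → T at (2,10); v=(1,-1)
3. t=6 → R at (8,4); v=(-1,-1)
4. t=4 → B at (4,0); v=(-1,1)
5. t=4 → L at (0,4); v=(1,1)

Final position: (0,4)
Wall sequence: LTRBL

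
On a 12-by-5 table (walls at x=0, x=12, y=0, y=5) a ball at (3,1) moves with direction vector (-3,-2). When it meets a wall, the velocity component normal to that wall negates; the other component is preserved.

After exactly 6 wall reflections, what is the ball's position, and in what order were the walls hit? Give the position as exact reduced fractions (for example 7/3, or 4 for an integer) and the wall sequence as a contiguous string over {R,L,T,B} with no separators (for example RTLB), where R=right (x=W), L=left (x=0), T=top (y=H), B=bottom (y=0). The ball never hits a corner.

Final position: (3,5)
Wall sequence: BLTRBT

1. t=1/2 → B at (3/2,0); v=(-3,2)
2. t=1/2 → L at (0,1); v=(3,2)
3. t=2 → T at (6,5); v=(3,-2)
4. t=2 → R at (12,1); v=(-3,-2)
5. t=1/2 → B at (21/2,0); v=(-3,2)
6. t=5/2 → T at (3,5); v=(-3,-2)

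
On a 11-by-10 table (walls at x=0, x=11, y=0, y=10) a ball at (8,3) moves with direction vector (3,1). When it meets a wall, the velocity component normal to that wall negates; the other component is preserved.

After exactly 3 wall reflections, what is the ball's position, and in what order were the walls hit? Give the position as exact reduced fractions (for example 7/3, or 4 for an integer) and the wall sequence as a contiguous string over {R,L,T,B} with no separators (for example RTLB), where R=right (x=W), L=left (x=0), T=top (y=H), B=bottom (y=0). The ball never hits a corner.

Final position: (7,10)
Wall sequence: RLT

1. t=1 → R at (11,4); v=(-3,1)
2. t=11/3 → L at (0,23/3); v=(3,1)
3. t=7/3 → T at (7,10); v=(3,-1)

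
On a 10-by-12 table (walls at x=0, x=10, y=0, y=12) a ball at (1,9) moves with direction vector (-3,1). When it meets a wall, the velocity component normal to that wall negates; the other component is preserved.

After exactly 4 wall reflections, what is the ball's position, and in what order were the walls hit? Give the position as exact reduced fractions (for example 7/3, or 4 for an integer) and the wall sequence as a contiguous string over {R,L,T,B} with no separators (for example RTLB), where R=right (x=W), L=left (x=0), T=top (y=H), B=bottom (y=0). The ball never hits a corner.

1. t=1/3 → L at (0,28/3); v=(3,1)
2. t=8/3 → T at (8,12); v=(3,-1)
3. t=2/3 → R at (10,34/3); v=(-3,-1)
4. t=10/3 → L at (0,8); v=(3,-1)

Final position: (0,8)
Wall sequence: LTRL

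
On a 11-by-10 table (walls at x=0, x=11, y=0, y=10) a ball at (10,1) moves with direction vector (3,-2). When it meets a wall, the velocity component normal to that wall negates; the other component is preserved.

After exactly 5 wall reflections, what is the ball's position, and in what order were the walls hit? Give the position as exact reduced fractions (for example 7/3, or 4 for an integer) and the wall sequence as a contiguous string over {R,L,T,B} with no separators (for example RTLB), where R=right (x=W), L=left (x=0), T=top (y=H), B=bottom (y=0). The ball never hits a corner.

1. t=1/3 → R at (11,1/3); v=(-3,-2)
2. t=1/6 → B at (21/2,0); v=(-3,2)
3. t=7/2 → L at (0,7); v=(3,2)
4. t=3/2 → T at (9/2,10); v=(3,-2)
5. t=13/6 → R at (11,17/3); v=(-3,-2)

Final position: (11,17/3)
Wall sequence: RBLTR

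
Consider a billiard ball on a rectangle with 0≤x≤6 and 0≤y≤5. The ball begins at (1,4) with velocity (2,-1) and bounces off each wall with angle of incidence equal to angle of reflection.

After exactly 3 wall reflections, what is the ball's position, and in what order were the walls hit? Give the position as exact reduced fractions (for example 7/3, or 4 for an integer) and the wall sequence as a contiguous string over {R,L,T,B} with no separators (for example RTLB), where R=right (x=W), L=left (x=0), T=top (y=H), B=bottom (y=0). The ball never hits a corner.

1. t=5/2 → R at (6,3/2); v=(-2,-1)
2. t=3/2 → B at (3,0); v=(-2,1)
3. t=3/2 → L at (0,3/2); v=(2,1)

Final position: (0,3/2)
Wall sequence: RBL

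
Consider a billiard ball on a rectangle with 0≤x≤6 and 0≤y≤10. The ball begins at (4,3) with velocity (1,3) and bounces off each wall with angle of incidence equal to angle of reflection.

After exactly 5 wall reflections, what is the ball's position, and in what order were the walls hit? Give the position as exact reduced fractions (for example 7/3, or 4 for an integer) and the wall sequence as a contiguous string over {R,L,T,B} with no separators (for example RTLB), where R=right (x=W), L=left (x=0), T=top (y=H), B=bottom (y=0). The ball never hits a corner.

1. t=2 → R at (6,9); v=(-1,3)
2. t=1/3 → T at (17/3,10); v=(-1,-3)
3. t=10/3 → B at (7/3,0); v=(-1,3)
4. t=7/3 → L at (0,7); v=(1,3)
5. t=1 → T at (1,10); v=(1,-3)

Final position: (1,10)
Wall sequence: RTBLT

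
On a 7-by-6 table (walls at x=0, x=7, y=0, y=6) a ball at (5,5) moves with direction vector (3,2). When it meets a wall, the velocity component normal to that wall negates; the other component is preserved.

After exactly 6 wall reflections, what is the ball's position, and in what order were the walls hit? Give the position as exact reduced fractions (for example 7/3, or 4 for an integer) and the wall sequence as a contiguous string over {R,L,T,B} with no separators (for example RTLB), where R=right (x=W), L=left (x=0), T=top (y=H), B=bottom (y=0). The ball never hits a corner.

Final position: (7/2,6)
Wall sequence: TRLBRT

1. t=1/2 → T at (13/2,6); v=(3,-2)
2. t=1/6 → R at (7,17/3); v=(-3,-2)
3. t=7/3 → L at (0,1); v=(3,-2)
4. t=1/2 → B at (3/2,0); v=(3,2)
5. t=11/6 → R at (7,11/3); v=(-3,2)
6. t=7/6 → T at (7/2,6); v=(-3,-2)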